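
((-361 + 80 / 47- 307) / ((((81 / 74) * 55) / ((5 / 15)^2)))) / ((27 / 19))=-44030296/50880555 = -0.87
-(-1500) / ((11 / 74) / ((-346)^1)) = -38406000/11 = -3491454.55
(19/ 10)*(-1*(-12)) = 114/5 = 22.80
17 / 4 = 4.25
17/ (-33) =-0.52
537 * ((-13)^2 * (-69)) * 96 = -601147872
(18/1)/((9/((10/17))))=20/17 = 1.18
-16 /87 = -0.18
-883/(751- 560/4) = -883/611 = -1.45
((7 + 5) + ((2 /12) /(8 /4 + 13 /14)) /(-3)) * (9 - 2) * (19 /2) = 587993/738 = 796.74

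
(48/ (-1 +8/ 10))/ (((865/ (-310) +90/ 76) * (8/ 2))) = 17670/473 = 37.36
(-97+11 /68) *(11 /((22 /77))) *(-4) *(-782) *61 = -711384135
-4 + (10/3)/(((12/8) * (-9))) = -344/81 = -4.25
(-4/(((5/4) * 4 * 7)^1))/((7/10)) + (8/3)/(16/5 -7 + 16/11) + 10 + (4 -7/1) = 108085/18963 = 5.70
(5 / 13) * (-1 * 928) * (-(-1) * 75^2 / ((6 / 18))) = -6023076.92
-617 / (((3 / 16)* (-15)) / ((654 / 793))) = 2152096/11895 = 180.92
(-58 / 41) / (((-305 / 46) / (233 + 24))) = 685676/12505 = 54.83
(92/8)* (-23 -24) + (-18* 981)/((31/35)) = -20476.95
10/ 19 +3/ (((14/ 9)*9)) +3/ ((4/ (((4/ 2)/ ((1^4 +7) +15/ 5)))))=1283/1463 = 0.88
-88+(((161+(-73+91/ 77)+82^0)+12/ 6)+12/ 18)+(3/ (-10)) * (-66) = 4067/165 = 24.65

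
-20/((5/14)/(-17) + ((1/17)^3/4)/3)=8253840/8663 = 952.77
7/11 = 0.64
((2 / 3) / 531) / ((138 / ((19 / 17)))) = 19/1868589 = 0.00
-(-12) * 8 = 96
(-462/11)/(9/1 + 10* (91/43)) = -1806/1297 = -1.39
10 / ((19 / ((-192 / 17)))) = -1920/323 = -5.94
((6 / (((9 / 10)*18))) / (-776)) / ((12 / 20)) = -25/31428 = 0.00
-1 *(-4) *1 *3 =12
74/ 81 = 0.91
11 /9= 1.22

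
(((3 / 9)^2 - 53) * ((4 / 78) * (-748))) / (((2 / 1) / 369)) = 14597968/39 = 374306.87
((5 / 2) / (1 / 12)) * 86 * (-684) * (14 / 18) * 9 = -12353040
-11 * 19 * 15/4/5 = -156.75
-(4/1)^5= -1024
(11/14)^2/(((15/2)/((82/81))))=0.08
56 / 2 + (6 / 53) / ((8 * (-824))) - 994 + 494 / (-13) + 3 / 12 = -175343083/174688 = -1003.75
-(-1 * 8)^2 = -64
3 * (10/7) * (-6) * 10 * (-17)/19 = 30600/133 = 230.08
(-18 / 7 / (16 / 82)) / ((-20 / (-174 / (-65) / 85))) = 0.02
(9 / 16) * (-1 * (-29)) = 261/16 = 16.31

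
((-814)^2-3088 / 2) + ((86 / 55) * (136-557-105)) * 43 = 34412712/55 = 625685.67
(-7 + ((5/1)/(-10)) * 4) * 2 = -18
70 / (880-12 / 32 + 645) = 560/12197 = 0.05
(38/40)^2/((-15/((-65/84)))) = 0.05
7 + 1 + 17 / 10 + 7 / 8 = 423/40 = 10.58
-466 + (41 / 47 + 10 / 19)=-414889/893 = -464.60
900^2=810000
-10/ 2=-5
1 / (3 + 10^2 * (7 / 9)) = 0.01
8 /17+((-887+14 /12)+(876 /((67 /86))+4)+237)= 3280697/6834 = 480.06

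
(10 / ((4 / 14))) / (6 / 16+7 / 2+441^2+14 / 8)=280/1555893 = 0.00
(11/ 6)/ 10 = 0.18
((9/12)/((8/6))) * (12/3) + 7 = 9.25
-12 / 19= -0.63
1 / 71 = 0.01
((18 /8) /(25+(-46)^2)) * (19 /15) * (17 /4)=969/171280 = 0.01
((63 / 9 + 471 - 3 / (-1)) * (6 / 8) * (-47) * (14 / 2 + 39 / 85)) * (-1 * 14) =150494799/85 = 1770527.05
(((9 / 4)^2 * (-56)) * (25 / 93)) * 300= -708750/31 = -22862.90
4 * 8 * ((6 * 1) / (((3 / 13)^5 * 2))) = 11881376/81 = 146683.65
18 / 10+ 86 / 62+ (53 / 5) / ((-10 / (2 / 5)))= 10707/3875 = 2.76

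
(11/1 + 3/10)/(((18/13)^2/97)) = 1852409/3240 = 571.73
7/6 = 1.17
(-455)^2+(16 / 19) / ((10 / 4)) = 19667407/95 = 207025.34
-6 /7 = -0.86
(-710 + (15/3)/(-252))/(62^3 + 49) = -178925/60071004 = 0.00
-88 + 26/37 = -3230/37 = -87.30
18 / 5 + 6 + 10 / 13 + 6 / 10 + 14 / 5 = 179/13 = 13.77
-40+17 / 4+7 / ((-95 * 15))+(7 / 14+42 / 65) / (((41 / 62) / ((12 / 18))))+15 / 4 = -7810307/253175 = -30.85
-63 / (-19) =63/19 = 3.32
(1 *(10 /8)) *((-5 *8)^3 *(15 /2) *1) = -600000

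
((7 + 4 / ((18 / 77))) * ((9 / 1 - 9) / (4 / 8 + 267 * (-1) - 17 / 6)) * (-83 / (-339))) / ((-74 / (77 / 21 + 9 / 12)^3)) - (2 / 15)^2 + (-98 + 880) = 781.98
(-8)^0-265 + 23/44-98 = -361.48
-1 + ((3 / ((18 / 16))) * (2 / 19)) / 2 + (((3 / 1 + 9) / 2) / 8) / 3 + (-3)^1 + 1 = -2.61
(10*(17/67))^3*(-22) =-108086000/300763 = -359.37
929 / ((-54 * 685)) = -929/36990 = -0.03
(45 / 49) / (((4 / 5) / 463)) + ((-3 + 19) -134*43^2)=-48454825/196 = -247218.49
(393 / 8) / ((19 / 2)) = 393/76 = 5.17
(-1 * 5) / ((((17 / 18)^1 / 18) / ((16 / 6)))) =-4320/17 = -254.12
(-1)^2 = 1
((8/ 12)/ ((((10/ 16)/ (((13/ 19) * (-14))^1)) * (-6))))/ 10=728/4275 = 0.17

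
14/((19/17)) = 12.53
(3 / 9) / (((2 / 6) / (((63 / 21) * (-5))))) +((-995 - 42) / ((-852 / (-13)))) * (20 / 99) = -383710/21087 = -18.20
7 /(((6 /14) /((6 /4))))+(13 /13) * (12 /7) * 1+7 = 465/14 = 33.21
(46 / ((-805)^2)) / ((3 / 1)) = 2/84525 = 0.00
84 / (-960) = -7/80 = -0.09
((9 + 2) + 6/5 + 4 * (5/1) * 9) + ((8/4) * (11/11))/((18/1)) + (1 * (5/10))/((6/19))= 34901/180 = 193.89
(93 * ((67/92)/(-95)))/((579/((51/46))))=-105927/77593720 = 0.00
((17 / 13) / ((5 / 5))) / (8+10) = 17/234 = 0.07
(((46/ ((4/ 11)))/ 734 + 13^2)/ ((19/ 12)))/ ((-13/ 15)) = -11175525/90649 = -123.28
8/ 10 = 0.80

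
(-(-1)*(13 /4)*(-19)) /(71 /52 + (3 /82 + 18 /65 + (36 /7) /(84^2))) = -225781465/6141336 = -36.76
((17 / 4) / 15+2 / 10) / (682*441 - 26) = 29/18044160 = 0.00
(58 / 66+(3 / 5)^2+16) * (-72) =-341328/275 = -1241.19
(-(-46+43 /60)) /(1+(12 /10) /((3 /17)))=209/36 = 5.81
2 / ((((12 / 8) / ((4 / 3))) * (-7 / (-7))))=16/9 = 1.78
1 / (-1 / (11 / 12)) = -11/12 = -0.92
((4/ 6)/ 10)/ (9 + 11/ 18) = 0.01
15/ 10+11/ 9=49/18 = 2.72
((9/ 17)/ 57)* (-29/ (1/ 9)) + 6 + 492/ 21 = 61057/2261 = 27.00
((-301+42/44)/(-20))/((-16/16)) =-6601/440 = -15.00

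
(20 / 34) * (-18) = -180/17 = -10.59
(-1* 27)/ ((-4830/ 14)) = 9/115 = 0.08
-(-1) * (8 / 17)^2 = 64/289 = 0.22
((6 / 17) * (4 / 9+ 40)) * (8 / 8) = 728/51 = 14.27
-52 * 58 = -3016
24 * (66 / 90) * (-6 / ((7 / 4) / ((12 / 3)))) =-8448/35 = -241.37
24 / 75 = 8/25 = 0.32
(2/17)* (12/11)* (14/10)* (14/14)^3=168/935 = 0.18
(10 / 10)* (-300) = -300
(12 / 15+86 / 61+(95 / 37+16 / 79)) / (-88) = -4439687/78453320 = -0.06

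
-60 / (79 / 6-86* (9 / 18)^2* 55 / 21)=210/151 = 1.39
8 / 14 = 4/7 = 0.57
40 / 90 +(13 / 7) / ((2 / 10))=613/63 = 9.73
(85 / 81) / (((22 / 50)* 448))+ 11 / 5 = 4401473/1995840 = 2.21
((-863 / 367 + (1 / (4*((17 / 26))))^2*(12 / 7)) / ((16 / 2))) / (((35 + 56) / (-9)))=3509505/135124262 = 0.03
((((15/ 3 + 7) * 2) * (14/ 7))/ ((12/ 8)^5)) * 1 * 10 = 5120/81 = 63.21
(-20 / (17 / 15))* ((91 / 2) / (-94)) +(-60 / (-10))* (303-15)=1387497/799 = 1736.54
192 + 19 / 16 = 3091/16 = 193.19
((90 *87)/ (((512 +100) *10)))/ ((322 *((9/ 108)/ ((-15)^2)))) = 58725/5474 = 10.73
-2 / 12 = -1/6 = -0.17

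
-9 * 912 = -8208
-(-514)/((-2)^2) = 257/2 = 128.50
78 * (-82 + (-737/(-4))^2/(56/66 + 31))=645280935/8408 = 76746.07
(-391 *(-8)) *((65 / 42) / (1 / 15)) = 72614.29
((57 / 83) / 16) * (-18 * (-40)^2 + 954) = -793611/664 = -1195.20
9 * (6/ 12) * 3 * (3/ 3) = 13.50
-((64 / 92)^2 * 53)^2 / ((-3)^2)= -184090624/2518569 = -73.09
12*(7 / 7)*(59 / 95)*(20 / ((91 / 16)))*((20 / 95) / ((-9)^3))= -60416/7982793 = -0.01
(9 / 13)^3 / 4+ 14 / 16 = 0.96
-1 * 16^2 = -256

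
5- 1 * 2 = 3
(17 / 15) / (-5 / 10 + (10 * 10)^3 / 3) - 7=-7.00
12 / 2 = 6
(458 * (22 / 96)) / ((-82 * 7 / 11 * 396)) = -0.01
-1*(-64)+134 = 198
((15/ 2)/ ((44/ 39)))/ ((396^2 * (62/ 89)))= 5785/95065344 = 0.00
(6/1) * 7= 42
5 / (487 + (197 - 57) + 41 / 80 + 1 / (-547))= 218800/27459867 = 0.01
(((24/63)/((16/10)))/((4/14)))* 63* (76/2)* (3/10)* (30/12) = 1496.25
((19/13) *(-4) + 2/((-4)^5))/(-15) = 2595/6656 = 0.39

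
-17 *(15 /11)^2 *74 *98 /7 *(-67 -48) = 455710500/121 = 3766202.48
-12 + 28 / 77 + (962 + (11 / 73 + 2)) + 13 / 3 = 2305046/2409 = 956.85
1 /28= 0.04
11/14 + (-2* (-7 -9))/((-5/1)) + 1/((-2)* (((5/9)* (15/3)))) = -5.79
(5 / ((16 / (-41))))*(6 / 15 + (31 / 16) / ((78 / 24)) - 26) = 266541/832 = 320.36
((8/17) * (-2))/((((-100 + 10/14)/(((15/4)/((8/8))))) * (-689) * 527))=-84/858012389 = 0.00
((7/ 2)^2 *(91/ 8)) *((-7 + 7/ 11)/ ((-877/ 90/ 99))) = 63206325/7016 = 9008.88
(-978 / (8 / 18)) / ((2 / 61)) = -268461/4 = -67115.25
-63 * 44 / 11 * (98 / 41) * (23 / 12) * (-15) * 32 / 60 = 9235.90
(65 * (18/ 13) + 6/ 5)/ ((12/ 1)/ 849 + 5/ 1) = 18.19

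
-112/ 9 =-12.44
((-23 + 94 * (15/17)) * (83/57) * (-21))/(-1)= 592039/323 = 1832.94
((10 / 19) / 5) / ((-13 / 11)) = -22/247 = -0.09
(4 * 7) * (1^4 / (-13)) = -28/13 = -2.15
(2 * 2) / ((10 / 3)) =1.20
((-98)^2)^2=92236816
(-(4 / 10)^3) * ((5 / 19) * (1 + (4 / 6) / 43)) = -1048/61275 = -0.02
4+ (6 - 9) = 1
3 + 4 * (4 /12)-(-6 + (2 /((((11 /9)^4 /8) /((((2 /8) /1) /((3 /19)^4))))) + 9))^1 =-126613448/43923 = -2882.62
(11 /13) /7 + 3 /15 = 146/455 = 0.32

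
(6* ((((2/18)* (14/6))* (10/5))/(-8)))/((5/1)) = -7/90 = -0.08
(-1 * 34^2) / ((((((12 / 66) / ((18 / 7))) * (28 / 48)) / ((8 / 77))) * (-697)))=58752/14063 = 4.18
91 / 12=7.58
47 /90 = 0.52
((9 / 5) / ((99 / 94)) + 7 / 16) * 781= 134119/80 = 1676.49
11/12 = 0.92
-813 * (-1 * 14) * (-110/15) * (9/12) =-62601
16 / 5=3.20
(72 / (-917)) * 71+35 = 26983/917 = 29.43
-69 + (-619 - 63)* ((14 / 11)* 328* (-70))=19929211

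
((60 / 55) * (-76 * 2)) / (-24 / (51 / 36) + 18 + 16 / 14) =-108528/1441 = -75.31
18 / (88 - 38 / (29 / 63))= 261/79 = 3.30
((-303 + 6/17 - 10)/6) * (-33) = 58465/34 = 1719.56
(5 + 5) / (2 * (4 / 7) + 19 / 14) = 4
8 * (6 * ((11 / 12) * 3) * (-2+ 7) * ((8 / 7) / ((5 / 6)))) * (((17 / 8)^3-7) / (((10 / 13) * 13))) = 131571/560 = 234.95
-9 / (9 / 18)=-18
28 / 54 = 14/27 = 0.52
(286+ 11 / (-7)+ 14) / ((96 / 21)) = 2089/32 = 65.28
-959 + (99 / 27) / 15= -43144/45 = -958.76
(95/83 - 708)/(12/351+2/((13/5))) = -6864273/7802 = -879.81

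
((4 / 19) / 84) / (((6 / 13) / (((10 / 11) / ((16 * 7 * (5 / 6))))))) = 13/245784 = 0.00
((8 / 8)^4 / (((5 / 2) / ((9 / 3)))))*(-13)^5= -2227758/5 = -445551.60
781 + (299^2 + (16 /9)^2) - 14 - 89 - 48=90034.16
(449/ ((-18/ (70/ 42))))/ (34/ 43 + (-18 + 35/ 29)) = 559903/215514 = 2.60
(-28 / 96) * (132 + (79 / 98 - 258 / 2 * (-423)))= -5360581/336 = -15954.11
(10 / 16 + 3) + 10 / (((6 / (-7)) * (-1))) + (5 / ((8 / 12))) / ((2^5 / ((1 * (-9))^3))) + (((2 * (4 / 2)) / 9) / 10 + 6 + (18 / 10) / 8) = -429979/2880 = -149.30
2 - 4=-2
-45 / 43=-1.05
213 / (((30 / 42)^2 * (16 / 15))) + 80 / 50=31439/80 = 392.99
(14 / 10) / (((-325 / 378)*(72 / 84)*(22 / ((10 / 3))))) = -1029/3575 = -0.29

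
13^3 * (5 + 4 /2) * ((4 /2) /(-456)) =-15379/228 = -67.45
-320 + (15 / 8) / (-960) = -163841/512 = -320.00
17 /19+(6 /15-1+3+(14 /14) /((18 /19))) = 4.35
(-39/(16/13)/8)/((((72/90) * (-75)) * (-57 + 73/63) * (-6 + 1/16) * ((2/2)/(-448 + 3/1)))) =-947583/10694720 = -0.09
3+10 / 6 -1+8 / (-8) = 8/3 = 2.67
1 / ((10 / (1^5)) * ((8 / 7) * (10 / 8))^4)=2401/100000 = 0.02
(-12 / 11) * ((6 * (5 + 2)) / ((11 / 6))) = -24.99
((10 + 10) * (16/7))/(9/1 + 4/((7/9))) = 320/99 = 3.23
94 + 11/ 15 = 1421/15 = 94.73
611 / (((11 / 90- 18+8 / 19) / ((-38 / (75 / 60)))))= 31762224/29851 = 1064.03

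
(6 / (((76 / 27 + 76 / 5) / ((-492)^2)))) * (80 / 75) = 1633932/19 = 85996.42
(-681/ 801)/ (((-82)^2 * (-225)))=227/403944300 = 0.00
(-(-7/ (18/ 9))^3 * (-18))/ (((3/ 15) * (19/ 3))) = -46305/76 = -609.28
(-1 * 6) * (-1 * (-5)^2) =150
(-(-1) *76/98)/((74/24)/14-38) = -0.02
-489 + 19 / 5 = -2426/5 = -485.20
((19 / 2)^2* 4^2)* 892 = 1288048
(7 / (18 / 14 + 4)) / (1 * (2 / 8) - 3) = -0.48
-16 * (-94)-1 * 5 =1499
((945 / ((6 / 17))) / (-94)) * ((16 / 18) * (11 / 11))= -1190/47 = -25.32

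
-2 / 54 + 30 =809/27 = 29.96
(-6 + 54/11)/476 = -3/1309 = 0.00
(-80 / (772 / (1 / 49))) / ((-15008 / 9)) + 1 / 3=35482799/106447992 = 0.33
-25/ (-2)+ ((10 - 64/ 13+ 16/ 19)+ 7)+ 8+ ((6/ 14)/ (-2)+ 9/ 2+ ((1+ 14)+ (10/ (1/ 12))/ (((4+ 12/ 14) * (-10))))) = 2953065/58786 = 50.23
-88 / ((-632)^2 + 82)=-44/199753 = 0.00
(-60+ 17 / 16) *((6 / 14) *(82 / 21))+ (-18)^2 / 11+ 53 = -69749/4312 = -16.18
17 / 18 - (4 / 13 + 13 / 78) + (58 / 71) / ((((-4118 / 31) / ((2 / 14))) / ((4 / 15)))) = 9699089/20642895 = 0.47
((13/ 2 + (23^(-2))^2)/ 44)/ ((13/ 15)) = 54569025/320138104 = 0.17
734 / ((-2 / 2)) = -734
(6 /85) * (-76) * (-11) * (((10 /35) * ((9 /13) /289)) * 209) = 18870192/2235415 = 8.44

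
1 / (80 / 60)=3/4 = 0.75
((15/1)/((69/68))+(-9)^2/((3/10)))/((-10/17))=-11135/23 = -484.13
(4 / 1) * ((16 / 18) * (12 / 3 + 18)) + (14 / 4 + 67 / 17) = 26213/306 = 85.66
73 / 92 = 0.79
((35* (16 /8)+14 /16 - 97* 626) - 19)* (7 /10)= -3397527/80 = -42469.09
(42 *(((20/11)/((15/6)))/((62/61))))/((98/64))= 46848/2387 = 19.63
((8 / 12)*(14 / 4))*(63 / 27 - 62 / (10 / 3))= -37.96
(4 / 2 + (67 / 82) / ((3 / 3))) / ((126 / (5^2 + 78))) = 1133/492 = 2.30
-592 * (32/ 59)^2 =-606208/3481 = -174.15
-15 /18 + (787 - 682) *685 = 431545/6 = 71924.17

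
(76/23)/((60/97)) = 1843/345 = 5.34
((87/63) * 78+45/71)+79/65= 3539448/32305 = 109.56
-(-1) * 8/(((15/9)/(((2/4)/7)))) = 12/35 = 0.34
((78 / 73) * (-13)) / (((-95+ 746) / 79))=-26702/15841 = -1.69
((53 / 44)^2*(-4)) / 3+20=18.07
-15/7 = -2.14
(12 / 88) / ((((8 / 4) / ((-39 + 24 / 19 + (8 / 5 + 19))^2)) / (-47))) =-8493276/9025 = -941.08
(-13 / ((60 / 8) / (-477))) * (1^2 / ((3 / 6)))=8268/5 = 1653.60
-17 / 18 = -0.94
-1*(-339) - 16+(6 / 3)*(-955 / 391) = 124383/391 = 318.12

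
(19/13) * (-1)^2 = 19/13 = 1.46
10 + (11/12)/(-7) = 829/84 = 9.87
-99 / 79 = -1.25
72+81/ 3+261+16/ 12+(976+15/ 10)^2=11470411/12 = 955867.58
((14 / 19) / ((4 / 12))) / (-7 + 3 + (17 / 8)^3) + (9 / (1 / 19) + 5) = 176.40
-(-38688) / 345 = 12896/115 = 112.14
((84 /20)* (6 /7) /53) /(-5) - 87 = -115293/1325 = -87.01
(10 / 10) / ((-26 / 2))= -1/13 = -0.08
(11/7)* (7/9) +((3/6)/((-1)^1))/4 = 79/72 = 1.10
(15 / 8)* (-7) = -105/8 = -13.12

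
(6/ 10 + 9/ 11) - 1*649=-35617/55 = -647.58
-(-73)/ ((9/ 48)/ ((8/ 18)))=4672/27 = 173.04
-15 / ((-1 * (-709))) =-15/709 = -0.02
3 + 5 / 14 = 47/14 = 3.36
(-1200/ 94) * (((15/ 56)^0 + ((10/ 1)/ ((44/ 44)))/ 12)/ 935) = -20/799 = -0.03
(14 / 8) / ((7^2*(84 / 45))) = 15/784 = 0.02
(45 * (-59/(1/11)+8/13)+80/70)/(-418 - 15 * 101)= 2655031/175903 = 15.09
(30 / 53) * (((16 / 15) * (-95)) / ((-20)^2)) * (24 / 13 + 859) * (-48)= 20412384/3445 = 5925.22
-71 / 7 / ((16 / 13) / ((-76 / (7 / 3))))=52611/196 = 268.42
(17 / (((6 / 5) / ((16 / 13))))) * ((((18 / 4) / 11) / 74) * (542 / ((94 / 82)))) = 11333220/248677 = 45.57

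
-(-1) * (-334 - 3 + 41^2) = 1344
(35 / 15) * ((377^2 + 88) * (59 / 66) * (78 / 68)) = 763563073/2244 = 340268.75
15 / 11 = 1.36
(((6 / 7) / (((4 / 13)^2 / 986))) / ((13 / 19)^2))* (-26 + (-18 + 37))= -533919/4 = -133479.75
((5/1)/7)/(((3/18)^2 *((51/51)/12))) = 2160/7 = 308.57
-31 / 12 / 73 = -31/876 = -0.04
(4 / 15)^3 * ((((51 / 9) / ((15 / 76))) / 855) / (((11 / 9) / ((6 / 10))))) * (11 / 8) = 544/1265625 = 0.00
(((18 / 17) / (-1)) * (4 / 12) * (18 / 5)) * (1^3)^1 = -108/85 = -1.27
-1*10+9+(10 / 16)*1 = -3/8 = -0.38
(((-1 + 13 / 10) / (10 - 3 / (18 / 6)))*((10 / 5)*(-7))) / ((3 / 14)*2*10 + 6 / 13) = -637/6480 = -0.10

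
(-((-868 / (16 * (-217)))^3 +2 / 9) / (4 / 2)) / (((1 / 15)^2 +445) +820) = -3425/36432128 = 0.00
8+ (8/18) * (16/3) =280/27 = 10.37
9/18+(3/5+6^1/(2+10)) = 8/5 = 1.60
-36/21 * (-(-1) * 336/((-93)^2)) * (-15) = 960/961 = 1.00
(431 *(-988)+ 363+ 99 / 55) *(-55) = 23400476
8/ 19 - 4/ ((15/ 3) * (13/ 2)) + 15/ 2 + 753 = 1879171/2470 = 760.80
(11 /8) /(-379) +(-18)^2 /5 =64.80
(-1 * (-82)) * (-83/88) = -3403/44 = -77.34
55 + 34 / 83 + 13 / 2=10277/166 = 61.91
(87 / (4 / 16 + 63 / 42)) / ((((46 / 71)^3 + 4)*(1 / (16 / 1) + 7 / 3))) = 498212112/102569075 = 4.86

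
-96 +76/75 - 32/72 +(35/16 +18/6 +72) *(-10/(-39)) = -136151/1800 = -75.64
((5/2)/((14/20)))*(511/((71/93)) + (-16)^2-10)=1624725/497 = 3269.06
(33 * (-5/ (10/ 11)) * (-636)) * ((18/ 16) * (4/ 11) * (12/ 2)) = 283338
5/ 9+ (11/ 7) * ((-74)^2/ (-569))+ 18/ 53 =-27031831/1899891 = -14.23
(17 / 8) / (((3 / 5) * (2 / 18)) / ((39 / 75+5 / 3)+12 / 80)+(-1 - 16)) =-11917/95176 = -0.13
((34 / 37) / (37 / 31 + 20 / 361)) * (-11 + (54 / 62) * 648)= 210560470/517149 = 407.16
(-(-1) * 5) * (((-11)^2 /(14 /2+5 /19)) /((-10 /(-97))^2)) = 21631291/2760 = 7837.42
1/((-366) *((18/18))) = -1/366 = 0.00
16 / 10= 1.60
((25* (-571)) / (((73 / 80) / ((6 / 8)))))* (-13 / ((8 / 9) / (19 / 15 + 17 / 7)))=324013950/511 = 634078.18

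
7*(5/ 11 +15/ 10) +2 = 345/22 = 15.68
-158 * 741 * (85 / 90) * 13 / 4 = -4312373/12 = -359364.42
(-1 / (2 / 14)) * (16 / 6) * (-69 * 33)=42504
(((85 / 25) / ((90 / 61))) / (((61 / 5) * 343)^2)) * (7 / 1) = 17/18454086 = 0.00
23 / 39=0.59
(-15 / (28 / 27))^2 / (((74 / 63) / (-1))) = -1476225/8288 = -178.12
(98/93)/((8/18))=2.37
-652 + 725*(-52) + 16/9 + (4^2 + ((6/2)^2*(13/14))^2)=-38264.38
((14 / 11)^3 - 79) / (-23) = 102405/30613 = 3.35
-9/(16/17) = -153/16 = -9.56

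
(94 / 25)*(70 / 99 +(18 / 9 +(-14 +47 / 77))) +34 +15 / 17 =-141479/26775 = -5.28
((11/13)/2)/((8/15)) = 165/208 = 0.79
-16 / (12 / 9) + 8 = -4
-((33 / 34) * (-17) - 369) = 771/2 = 385.50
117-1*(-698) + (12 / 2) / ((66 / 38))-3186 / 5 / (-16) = 377643/440 = 858.28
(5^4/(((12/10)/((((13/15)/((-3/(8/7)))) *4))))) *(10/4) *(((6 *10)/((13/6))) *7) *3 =-1000000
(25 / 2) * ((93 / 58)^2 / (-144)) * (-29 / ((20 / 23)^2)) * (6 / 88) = 1525107/2613248 = 0.58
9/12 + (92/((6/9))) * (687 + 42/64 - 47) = 1414581/16 = 88411.31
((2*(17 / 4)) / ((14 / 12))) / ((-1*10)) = -0.73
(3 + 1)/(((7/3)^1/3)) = 36/7 = 5.14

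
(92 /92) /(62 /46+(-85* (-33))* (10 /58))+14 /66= 2286329/10674642 = 0.21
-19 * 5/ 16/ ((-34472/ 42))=1995/275776 = 0.01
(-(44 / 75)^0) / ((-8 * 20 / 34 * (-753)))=-17/60240 = 0.00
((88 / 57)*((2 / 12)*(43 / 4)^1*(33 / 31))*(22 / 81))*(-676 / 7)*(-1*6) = 154758032/333963 = 463.40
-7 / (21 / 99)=-33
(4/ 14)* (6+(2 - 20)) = -24/7 = -3.43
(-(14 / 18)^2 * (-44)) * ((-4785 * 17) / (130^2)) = -2922997/22815 = -128.12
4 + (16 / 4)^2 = 20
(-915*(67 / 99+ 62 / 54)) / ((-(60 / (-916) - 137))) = -18927995/1553706 = -12.18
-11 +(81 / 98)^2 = -99083/9604 = -10.32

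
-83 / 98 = -0.85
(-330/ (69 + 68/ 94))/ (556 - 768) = 7755/347362 = 0.02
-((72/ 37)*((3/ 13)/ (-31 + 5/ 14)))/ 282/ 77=24/35560811 = 0.00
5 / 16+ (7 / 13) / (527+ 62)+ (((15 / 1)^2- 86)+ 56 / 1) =23928237/122512 = 195.31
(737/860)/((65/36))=6633/13975 = 0.47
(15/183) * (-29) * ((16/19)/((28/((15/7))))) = -0.15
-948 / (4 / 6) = -1422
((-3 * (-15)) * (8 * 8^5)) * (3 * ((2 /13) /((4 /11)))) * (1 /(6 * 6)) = 415901.54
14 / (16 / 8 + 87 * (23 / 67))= 134/305 = 0.44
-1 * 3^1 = -3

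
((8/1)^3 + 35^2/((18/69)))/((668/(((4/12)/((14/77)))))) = 343717/24048 = 14.29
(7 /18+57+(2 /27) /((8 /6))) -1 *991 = -8402/9 = -933.56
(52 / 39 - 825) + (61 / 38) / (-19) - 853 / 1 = -3631843/2166 = -1676.75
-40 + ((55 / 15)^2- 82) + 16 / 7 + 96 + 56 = 2881/63 = 45.73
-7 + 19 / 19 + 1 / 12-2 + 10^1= 25/12 = 2.08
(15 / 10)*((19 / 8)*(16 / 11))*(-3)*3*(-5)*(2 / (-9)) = -570/11 = -51.82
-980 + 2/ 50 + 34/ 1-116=-26549/25 = -1061.96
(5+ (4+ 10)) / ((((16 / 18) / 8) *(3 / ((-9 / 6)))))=-171/2 = -85.50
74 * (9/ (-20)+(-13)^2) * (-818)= -51013343/5 = -10202668.60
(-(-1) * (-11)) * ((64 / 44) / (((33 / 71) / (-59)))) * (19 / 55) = 1273456/1815 = 701.63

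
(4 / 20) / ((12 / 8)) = 2/15 = 0.13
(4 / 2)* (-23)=-46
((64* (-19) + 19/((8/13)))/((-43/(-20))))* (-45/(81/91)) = 21569275/774 = 27867.28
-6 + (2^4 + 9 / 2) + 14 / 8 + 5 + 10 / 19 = 1655/76 = 21.78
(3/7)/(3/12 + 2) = 4/21 = 0.19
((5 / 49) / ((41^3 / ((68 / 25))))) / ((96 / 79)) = 1343/405255480 = 0.00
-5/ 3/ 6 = -5/18 = -0.28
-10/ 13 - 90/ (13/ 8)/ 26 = -490/169 = -2.90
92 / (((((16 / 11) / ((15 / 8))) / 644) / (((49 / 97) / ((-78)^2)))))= 9979585/1573728 = 6.34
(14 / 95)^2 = 196/9025 = 0.02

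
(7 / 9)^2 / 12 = 49/972 = 0.05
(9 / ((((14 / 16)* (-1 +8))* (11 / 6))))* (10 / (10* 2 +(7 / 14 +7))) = 1728/5929 = 0.29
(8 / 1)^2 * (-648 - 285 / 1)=-59712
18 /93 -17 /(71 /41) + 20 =22839/2201 = 10.38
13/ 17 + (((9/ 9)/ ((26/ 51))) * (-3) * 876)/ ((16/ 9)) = -5125219/1768 = -2898.88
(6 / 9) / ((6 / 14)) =14/9 = 1.56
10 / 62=5/31 = 0.16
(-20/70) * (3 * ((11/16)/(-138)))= 11/2576 = 0.00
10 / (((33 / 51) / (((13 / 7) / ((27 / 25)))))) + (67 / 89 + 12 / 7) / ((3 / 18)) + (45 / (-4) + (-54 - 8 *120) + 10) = -720786155/740124 = -973.87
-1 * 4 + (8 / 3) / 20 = -58/15 = -3.87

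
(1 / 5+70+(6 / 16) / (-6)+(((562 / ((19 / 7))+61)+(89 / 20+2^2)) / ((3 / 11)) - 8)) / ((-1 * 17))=-4906471/77520 = -63.29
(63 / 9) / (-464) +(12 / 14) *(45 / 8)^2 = 27.11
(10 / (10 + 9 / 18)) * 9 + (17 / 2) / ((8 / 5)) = 1555/112 = 13.88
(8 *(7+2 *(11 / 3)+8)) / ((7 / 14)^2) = 714.67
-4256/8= -532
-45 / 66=-15/22 = -0.68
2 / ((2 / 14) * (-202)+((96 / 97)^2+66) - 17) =131726/1391181 = 0.09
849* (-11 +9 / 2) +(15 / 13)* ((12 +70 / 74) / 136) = -360991011/65416 = -5518.39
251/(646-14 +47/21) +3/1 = 3.40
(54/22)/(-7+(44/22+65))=9/220 = 0.04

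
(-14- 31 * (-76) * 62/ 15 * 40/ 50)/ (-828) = -291619/31050 = -9.39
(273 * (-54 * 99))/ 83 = -17583.83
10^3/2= 500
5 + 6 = 11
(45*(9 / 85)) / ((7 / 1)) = 0.68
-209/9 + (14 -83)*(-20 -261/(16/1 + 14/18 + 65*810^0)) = 454175/288 = 1577.00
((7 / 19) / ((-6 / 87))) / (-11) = 203/418 = 0.49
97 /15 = 6.47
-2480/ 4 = -620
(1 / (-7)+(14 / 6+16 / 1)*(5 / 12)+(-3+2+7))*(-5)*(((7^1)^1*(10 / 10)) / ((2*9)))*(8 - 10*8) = 17005/9 = 1889.44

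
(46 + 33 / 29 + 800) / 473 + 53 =751568/13717 = 54.79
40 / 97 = 0.41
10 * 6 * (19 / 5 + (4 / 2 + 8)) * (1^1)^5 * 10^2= 82800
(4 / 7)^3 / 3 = 64/1029 = 0.06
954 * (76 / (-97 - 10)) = -677.61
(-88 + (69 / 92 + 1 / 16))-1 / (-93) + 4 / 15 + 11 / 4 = -208717/2480 = -84.16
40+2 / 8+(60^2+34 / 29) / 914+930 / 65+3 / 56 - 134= -727943159/9648184 = -75.45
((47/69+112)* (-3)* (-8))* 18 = 1119600/23 = 48678.26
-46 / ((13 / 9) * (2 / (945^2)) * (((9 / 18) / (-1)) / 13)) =369712350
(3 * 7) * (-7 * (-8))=1176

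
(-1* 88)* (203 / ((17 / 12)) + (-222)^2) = -73943232/17 = -4349601.88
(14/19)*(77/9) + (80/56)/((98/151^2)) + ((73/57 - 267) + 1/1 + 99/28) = 18181633/234612 = 77.50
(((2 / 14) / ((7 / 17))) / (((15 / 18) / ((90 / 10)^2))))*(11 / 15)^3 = 407286/30625 = 13.30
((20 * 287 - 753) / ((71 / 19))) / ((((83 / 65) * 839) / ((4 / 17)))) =24635780/84051859 = 0.29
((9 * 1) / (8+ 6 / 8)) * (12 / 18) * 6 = 144/35 = 4.11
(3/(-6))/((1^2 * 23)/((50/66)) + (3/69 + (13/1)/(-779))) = -447925/27222006 = -0.02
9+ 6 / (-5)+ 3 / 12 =161/20 = 8.05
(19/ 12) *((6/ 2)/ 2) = 19/8 = 2.38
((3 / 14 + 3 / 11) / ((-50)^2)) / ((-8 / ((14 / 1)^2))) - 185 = -814021/4400 = -185.00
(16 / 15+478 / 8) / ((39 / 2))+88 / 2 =55129/1170 = 47.12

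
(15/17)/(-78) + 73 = 32261/442 = 72.99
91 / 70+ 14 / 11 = 283/110 = 2.57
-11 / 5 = -2.20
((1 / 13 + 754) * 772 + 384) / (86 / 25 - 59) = -189322700/18057 = -10484.73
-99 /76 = -1.30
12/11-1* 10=-98/11 = -8.91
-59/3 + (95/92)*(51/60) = -20743/1104 = -18.79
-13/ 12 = -1.08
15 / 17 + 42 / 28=81/34 = 2.38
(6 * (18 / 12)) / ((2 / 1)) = 9/2 = 4.50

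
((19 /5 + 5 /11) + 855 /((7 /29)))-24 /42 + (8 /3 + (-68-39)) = 3441.49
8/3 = 2.67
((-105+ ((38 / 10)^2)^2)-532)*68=-18210672/625 = -29137.08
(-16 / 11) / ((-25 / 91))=1456/275 = 5.29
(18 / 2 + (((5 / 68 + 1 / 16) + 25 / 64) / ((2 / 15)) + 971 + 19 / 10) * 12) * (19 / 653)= 341.34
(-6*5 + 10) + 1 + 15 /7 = -118/7 = -16.86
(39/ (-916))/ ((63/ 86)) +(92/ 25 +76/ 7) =3481481/240450 = 14.48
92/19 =4.84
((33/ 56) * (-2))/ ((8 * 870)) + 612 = 39755509/64960 = 612.00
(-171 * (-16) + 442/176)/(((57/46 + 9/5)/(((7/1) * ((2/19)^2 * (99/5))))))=116397687/84113 = 1383.83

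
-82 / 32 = -41/16 = -2.56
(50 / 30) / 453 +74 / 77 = 100951/104643 = 0.96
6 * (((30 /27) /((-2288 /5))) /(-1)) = 25/1716 = 0.01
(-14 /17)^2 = 196/289 = 0.68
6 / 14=3/7 = 0.43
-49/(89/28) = -1372/89 = -15.42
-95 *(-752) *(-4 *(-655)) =187172800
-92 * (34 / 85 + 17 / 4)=-2139/5 = -427.80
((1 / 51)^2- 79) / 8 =-102739/10404 = -9.87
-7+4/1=-3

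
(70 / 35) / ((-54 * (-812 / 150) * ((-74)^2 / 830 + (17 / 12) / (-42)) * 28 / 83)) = 861125/278698091 = 0.00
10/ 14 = 5/7 = 0.71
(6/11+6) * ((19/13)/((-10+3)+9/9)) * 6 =-1368/143 = -9.57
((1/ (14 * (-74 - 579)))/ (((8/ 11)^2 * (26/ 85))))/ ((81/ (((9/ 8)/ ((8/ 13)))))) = -10285/674021376 = 0.00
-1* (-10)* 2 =20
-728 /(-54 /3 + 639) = -728/621 = -1.17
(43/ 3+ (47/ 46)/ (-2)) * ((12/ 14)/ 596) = 545/27416 = 0.02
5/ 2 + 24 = 53/2 = 26.50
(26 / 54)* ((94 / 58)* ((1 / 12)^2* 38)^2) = 220571/4059072 = 0.05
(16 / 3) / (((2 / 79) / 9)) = 1896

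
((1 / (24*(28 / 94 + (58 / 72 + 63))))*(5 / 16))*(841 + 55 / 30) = 1188395/6941632 = 0.17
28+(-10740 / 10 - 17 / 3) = -1051.67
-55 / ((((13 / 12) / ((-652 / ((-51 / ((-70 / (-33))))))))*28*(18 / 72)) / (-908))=118403200/663 = 178587.03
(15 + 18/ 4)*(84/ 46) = 819/23 = 35.61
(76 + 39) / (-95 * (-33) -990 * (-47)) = 23/9933 = 0.00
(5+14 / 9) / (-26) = -59/234 = -0.25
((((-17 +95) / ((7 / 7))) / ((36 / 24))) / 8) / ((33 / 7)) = 91/66 = 1.38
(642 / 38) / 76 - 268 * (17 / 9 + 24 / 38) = -8775719/12996 = -675.26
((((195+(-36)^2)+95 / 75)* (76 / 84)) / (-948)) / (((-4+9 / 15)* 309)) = 106324/78432543 = 0.00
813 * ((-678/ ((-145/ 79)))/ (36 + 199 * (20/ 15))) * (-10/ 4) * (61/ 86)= -35260623/19952 = -1767.27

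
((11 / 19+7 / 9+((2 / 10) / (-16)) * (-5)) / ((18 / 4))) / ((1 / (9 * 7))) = 27181/1368 = 19.87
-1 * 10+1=-9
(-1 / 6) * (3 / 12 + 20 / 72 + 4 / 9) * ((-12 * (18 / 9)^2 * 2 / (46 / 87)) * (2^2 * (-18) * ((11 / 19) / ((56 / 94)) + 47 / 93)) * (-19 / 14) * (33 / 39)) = 3593.25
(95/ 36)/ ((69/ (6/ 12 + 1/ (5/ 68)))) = 893/1656 = 0.54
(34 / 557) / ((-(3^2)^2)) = -34/45117 = 0.00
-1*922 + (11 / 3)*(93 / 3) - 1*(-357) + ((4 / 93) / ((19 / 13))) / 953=-760023166/1683951 = -451.33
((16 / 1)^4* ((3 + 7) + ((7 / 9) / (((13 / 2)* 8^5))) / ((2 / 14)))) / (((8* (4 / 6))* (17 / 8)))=38338658/663 = 57826.03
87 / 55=1.58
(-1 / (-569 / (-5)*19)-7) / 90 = -0.08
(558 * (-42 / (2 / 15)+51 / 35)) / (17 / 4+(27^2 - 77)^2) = -907184/2204265 = -0.41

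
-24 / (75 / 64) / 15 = -512/375 = -1.37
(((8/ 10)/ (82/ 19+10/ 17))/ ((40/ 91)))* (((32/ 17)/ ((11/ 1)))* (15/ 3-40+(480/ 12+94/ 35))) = 66443/136125 = 0.49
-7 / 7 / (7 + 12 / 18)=-0.13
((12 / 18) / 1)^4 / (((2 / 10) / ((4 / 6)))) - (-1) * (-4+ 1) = -569/243 = -2.34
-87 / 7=-12.43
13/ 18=0.72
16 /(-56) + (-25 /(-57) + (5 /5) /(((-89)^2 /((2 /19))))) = 483223/3160479 = 0.15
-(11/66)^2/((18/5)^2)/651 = -25/7593264 = 0.00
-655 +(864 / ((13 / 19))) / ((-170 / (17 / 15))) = -215611/325 = -663.42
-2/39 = -0.05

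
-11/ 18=-0.61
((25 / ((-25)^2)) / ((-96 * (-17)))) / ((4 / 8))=1/20400 = 0.00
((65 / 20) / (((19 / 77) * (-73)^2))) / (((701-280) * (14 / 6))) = 429/170506684 = 0.00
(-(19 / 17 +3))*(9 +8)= -70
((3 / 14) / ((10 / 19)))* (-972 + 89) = -50331/140 = -359.51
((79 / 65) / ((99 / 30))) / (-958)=-79/205491 = 0.00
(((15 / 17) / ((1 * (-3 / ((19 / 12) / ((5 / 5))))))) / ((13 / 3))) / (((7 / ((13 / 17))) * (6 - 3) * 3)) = -95/72828 = 0.00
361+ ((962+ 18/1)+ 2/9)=12071/9 = 1341.22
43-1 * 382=-339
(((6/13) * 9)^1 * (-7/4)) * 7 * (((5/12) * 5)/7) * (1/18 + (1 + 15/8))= -36925/832 = -44.38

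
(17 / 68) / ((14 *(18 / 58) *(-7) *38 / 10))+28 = 1876751/67032 = 28.00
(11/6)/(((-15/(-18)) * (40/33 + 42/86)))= 1.29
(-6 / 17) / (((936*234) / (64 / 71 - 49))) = 3415/44060328 = 0.00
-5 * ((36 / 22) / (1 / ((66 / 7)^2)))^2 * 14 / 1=-508083840/343 = -1481293.99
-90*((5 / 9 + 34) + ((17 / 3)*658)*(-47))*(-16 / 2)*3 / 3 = -126153200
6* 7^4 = 14406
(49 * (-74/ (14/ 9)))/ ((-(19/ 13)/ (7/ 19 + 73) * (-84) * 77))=-1005771/55594 = -18.09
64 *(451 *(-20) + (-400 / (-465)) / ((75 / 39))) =-268421888/465 = -577251.37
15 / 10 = 3/2 = 1.50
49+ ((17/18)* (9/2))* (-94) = -701/2 = -350.50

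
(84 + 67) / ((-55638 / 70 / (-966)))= 1701770/9273 = 183.52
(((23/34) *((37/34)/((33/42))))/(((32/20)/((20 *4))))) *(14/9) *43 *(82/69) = 3723.88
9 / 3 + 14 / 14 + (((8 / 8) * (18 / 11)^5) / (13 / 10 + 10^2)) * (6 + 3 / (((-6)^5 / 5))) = 765916282/163144663 = 4.69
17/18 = 0.94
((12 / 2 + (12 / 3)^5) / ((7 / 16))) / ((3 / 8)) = 131840/21 = 6278.10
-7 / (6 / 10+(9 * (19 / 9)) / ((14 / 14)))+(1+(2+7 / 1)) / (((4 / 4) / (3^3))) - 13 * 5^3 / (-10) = 3025/7 = 432.14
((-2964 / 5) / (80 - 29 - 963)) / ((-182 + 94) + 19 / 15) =-0.01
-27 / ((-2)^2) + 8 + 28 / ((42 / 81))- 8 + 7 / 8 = 385/8 = 48.12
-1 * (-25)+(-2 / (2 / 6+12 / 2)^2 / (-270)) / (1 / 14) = 135389/5415 = 25.00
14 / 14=1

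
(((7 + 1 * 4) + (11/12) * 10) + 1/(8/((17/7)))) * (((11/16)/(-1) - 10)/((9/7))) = -65341/384 = -170.16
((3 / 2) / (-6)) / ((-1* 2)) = 0.12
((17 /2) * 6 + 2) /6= 53/6 = 8.83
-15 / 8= -1.88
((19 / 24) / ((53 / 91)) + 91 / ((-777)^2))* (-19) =-25.83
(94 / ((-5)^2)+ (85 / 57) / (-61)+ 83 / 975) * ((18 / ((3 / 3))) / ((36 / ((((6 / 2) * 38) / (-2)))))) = -2158733/19825 = -108.89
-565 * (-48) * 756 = 20502720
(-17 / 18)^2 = 289/324 = 0.89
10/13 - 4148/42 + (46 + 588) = 146330/273 = 536.01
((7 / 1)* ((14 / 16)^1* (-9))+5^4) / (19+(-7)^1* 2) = 113.98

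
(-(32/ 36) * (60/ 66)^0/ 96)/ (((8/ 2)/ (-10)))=0.02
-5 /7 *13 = -65/7 = -9.29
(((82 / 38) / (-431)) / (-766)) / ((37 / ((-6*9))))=-1107/116046319 = 0.00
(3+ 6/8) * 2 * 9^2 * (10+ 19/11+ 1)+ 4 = 7735.82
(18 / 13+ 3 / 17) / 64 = 345/14144 = 0.02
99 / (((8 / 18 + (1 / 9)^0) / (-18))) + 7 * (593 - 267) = 13628/13 = 1048.31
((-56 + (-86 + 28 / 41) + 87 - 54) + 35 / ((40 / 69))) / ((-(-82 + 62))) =-3145/1312 = -2.40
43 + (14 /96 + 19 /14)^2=45.26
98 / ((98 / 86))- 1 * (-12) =98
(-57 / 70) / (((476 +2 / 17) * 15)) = -17/149100 = 0.00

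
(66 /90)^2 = 121/225 = 0.54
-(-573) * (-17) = -9741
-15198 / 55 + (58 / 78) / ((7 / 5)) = -4141079/15015 = -275.80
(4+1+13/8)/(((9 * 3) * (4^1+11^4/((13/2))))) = 689/6336144 = 0.00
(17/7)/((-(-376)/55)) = 935/2632 = 0.36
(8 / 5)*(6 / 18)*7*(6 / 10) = 56/25 = 2.24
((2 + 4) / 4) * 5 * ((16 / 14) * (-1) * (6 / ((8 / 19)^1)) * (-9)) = 7695/7 = 1099.29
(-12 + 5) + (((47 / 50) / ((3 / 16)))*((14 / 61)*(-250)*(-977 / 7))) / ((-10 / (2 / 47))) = -32545/183 = -177.84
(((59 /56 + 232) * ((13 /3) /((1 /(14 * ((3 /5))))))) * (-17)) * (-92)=66338233/5 = 13267646.60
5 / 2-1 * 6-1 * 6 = -19/2 = -9.50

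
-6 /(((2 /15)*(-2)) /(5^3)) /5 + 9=1143/2 = 571.50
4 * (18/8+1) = 13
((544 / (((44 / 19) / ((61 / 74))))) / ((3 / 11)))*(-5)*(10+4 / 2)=-1576240/37 = -42601.08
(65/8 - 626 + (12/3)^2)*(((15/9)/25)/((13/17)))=-52.47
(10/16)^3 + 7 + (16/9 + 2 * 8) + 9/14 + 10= 1150403/32256 = 35.66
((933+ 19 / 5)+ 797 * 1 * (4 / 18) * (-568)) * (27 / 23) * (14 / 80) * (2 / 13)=-3149.86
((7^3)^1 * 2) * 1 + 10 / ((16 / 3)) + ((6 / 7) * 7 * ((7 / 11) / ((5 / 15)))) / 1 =61541/88 = 699.33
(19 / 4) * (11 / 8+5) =969/32 = 30.28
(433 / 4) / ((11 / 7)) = 3031/44 = 68.89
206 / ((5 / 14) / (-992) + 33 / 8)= 2860928/57283 = 49.94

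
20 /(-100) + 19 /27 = 68/135 = 0.50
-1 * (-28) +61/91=2609/91 = 28.67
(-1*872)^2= 760384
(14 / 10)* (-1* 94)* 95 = -12502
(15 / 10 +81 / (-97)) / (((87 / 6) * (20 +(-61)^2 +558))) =43/4031029 = 0.00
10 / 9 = 1.11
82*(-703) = -57646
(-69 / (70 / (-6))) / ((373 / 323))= 66861/13055 = 5.12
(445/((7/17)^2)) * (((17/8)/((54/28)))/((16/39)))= 28421705/4032 = 7049.03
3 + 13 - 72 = -56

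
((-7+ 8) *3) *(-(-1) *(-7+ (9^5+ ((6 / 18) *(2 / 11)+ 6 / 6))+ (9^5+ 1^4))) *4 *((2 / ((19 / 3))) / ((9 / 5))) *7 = 57430520/33 = 1740318.79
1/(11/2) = 2/11 = 0.18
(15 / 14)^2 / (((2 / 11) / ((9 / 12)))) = 7425/1568 = 4.74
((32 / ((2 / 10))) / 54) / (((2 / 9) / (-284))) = -11360/3 = -3786.67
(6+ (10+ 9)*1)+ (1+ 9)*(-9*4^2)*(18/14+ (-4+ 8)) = -53105/7 = -7586.43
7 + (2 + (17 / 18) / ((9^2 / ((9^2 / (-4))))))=631/72 = 8.76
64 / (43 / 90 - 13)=-5.11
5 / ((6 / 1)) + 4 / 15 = 1.10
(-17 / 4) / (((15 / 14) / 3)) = -119/10 = -11.90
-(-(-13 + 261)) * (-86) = -21328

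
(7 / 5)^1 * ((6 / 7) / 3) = 2/5 = 0.40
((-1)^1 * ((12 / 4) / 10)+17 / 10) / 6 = 0.23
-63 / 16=-3.94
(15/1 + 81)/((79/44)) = 4224/79 = 53.47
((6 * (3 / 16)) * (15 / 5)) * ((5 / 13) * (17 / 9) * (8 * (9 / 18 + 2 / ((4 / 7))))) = 1020/13 = 78.46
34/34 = 1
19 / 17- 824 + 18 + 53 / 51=-803.84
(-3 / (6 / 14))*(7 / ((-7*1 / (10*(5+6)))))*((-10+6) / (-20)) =154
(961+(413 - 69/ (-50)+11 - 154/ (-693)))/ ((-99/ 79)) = -49293709/44550 = -1106.48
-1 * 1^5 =-1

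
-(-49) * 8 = 392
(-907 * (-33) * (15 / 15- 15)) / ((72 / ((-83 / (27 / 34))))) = 98542829/162 = 608289.07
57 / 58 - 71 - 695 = -44371/58 = -765.02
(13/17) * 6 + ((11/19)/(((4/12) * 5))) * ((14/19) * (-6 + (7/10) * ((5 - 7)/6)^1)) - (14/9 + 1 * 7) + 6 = 603728/1380825 = 0.44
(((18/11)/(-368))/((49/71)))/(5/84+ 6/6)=-1917/315238 = -0.01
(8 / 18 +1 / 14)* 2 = 65/63 = 1.03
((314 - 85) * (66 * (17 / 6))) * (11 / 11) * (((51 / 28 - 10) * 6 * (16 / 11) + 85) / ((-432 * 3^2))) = -4083757/27216 = -150.05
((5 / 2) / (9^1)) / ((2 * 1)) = 5/36 = 0.14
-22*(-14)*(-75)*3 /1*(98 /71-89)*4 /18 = 95803400/71 = 1349343.66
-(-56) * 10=560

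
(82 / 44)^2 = 1681/484 = 3.47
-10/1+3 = -7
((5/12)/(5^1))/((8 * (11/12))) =1/88 = 0.01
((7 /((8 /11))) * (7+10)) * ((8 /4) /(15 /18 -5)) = -3927/50 = -78.54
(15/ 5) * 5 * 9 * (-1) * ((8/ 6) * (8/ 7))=-1440/7 = -205.71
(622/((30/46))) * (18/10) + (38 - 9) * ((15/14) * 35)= 140211/50 = 2804.22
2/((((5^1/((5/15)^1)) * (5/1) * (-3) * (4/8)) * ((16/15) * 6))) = -1/360 = 0.00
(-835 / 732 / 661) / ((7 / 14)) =-835/241926 = 0.00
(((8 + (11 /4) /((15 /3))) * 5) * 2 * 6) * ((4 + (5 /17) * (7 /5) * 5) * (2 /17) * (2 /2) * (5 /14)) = 264195/2023 = 130.60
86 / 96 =43/48 = 0.90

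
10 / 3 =3.33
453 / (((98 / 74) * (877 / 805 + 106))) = 1927515/603449 = 3.19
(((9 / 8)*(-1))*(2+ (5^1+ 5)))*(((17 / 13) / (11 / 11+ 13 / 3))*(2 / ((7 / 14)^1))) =-1377/104 = -13.24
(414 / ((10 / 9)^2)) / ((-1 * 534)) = -5589/8900 = -0.63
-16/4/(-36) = 1/9 = 0.11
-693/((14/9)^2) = -8019/28 = -286.39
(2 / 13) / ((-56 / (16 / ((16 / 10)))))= -5/182 = -0.03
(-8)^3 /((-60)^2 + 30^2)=-128/1125 = -0.11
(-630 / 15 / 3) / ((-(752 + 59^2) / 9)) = 42/1411 = 0.03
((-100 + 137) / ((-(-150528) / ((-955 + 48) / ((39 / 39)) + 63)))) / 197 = -7807/7413504 = 0.00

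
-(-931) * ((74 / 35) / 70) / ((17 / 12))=8436/425 = 19.85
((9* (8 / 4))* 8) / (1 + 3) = 36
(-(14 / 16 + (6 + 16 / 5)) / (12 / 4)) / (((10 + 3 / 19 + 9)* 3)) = -589/10080 = -0.06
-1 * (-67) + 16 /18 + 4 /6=617/9 = 68.56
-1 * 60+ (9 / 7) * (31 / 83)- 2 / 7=-34747/581 = -59.81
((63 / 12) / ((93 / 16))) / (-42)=-0.02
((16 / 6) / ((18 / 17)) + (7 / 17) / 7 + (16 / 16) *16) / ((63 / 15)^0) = 18.58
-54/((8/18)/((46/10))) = -558.90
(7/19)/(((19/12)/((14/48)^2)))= 343/17328 = 0.02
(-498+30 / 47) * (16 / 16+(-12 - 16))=631152/47 = 13428.77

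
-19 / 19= -1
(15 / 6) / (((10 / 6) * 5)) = 3/10 = 0.30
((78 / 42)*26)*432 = 146016/7 = 20859.43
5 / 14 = 0.36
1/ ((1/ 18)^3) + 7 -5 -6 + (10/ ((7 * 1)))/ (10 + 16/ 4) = 285577/49 = 5828.10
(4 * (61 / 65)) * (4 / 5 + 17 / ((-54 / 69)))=-229726/2925 = -78.54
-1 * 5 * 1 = -5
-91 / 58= -1.57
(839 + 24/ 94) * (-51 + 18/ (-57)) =-38458875/893 = -43067.05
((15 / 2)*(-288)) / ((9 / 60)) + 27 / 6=-28791/2 = -14395.50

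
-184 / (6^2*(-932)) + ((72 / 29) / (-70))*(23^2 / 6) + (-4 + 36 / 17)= -362124107/72367470 = -5.00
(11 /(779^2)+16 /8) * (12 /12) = 1213693/606841 = 2.00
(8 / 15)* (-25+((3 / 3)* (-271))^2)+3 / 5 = 195779/5 = 39155.80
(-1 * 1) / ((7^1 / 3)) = -3/7 = -0.43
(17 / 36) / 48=17/1728 = 0.01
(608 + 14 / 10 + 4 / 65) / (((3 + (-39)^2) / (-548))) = -361817/1651 = -219.15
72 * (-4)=-288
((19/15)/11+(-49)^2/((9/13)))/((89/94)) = 161376568/44055 = 3663.07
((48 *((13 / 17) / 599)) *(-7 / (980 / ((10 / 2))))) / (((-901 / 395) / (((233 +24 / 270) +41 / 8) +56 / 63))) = 88401079/385345086 = 0.23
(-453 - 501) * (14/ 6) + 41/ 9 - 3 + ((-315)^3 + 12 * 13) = -281321491/9 = -31257943.44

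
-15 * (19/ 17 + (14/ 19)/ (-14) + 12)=-195.98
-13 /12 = -1.08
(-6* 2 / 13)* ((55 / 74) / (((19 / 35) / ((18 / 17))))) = -207900/155363 = -1.34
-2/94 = -1/47 = -0.02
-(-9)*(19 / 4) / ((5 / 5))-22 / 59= 10001/236 = 42.38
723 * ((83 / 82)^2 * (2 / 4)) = 4980747/13448 = 370.37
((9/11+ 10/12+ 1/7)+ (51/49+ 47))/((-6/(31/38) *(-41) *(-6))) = -4996177/181388592 = -0.03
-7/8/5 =-7/40 = -0.18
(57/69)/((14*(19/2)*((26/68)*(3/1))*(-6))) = -17/18837 = 0.00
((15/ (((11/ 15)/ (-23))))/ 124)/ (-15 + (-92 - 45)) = 5175/207328 = 0.02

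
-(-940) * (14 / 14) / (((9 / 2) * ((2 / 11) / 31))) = 320540/9 = 35615.56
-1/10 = -0.10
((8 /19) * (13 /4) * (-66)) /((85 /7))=-12012/1615 = -7.44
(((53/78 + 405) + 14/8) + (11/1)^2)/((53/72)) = 494610/689 = 717.87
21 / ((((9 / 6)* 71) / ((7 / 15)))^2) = 1372/3402675 = 0.00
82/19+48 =994/19 = 52.32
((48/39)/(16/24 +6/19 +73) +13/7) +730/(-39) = -19391699/1151241 = -16.84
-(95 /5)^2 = -361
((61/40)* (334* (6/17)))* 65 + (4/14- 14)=2777787/238 = 11671.37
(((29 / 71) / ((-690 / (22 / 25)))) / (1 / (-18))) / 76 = 957/7756750 = 0.00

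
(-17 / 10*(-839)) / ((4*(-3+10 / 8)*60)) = -14263/4200 = -3.40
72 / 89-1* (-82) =7370/89 = 82.81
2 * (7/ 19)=14/19 = 0.74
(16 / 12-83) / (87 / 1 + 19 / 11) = -2695/2928 = -0.92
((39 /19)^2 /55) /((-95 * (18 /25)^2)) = -4225/2716164 = 0.00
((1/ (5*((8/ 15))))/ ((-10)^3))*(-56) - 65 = -64979/1000 = -64.98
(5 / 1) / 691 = 5/691 = 0.01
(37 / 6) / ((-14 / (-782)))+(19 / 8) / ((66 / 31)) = 1277219/3696 = 345.57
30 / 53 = 0.57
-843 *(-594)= 500742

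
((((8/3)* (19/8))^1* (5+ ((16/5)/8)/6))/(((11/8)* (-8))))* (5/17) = -1444/1683 = -0.86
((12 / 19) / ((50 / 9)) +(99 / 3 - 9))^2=131194116/225625 = 581.47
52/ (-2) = -26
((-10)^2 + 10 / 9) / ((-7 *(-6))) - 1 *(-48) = 1361/27 = 50.41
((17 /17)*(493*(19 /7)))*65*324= 197269020/7 = 28181288.57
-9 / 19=-0.47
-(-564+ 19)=545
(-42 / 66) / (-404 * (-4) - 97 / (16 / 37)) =-16/34991 = 0.00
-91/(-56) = 13/8 = 1.62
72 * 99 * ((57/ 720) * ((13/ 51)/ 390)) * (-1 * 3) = -1881/1700 = -1.11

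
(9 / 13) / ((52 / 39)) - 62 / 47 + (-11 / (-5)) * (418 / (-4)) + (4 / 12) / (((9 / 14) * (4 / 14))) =-75518351/329940 = -228.89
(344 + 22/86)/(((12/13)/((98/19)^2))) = 462046039/46569 = 9921.75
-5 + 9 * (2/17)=-67/17 = -3.94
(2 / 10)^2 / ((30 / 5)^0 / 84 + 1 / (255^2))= 72828/21703 = 3.36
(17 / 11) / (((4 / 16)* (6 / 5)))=170/33 = 5.15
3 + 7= 10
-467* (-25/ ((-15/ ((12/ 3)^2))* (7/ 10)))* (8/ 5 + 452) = -8069760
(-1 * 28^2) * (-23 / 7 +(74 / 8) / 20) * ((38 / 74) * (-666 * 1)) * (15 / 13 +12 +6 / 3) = -745628058/65 = -11471200.89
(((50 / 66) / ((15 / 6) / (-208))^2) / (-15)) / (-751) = 173056/371745 = 0.47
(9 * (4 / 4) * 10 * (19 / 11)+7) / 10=1787/110 = 16.25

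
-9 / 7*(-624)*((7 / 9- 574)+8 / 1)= -3174288/7 = -453469.71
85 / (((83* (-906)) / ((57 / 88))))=-1615/2205808 = 0.00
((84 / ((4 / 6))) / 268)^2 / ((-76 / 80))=-19845/85291 = -0.23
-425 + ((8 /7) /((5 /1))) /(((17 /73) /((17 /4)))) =-14729/35 = -420.83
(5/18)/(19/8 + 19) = 0.01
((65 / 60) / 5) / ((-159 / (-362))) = 2353/4770 = 0.49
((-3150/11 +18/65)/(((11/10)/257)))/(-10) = 6684.03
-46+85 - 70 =-31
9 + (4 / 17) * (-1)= 149/17 = 8.76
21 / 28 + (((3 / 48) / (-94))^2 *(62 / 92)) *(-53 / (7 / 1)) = 546275221/728369152 = 0.75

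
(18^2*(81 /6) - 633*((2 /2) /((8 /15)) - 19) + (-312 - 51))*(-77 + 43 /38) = -342526347/304 = -1126731.40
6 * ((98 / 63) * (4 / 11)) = 112/33 = 3.39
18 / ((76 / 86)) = 387/19 = 20.37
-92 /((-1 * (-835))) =-92/835 = -0.11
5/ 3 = 1.67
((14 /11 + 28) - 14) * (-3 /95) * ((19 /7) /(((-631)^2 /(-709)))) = 51048/21898855 = 0.00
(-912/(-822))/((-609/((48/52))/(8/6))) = -2432/1084629 = 0.00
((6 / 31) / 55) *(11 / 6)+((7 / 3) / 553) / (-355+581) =53717/8302110 = 0.01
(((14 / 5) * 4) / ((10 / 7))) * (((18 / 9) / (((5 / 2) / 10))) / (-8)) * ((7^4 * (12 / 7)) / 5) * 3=-2420208/125 = -19361.66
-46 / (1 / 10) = -460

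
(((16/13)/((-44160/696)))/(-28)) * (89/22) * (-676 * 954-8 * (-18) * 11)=-1802.99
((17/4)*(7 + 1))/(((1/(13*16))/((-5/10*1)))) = -3536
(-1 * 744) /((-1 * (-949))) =-744/949 = -0.78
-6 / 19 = -0.32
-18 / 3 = -6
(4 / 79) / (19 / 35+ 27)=35/19039 = 0.00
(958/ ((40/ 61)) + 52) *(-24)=-181554/5 = -36310.80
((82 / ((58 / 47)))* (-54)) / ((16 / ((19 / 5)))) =-852.20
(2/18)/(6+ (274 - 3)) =1/2493 = 0.00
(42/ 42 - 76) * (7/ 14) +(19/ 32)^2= -38039/1024 = -37.15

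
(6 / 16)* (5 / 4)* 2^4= 15/2 = 7.50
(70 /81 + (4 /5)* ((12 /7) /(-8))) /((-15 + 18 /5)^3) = -49100/105004431 = 0.00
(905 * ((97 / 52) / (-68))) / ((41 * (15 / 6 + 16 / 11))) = -965635/6306456 = -0.15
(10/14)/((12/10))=25/42 = 0.60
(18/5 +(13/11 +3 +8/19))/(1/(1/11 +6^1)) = 574324/11495 = 49.96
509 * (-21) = -10689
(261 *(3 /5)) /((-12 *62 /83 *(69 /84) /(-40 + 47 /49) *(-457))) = -41441319/22808870 = -1.82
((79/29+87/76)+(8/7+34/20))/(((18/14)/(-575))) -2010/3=-8092285/2204 = -3671.64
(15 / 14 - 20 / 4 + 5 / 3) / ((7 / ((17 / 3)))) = -1615/882 = -1.83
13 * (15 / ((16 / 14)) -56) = -4459/8 = -557.38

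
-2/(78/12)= -4/13 = -0.31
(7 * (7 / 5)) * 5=49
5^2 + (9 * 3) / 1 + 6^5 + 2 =7830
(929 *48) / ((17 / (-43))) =-112791.53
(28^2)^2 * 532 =326996992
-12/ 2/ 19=-6/19 = -0.32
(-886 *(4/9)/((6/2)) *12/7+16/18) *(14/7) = -28240/63 = -448.25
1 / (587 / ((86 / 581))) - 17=-5797713/341047 = -17.00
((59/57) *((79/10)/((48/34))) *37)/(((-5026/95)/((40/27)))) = -6.00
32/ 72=4/9 = 0.44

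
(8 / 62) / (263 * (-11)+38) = -4/88505 = 0.00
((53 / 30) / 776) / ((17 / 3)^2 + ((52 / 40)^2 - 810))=-795/271048652 = 0.00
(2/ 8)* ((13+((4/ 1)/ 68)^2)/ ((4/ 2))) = 1879/1156 = 1.63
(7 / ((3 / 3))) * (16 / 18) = 56/9 = 6.22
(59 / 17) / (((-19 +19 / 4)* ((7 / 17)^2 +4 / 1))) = -4012/68685 = -0.06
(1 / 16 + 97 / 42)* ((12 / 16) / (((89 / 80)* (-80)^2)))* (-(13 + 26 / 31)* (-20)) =341913/4944128 = 0.07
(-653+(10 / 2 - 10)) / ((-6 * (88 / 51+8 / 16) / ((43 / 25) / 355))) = 480998/2014625 = 0.24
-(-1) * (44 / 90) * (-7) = -154/45 = -3.42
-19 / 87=-0.22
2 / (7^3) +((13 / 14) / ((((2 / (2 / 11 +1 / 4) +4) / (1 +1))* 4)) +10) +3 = 2938519/225008 = 13.06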